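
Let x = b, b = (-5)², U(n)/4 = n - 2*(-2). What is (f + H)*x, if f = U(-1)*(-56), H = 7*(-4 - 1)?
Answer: -17675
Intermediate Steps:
U(n) = 16 + 4*n (U(n) = 4*(n - 2*(-2)) = 4*(n + 4) = 4*(4 + n) = 16 + 4*n)
b = 25
H = -35 (H = 7*(-5) = -35)
x = 25
f = -672 (f = (16 + 4*(-1))*(-56) = (16 - 4)*(-56) = 12*(-56) = -672)
(f + H)*x = (-672 - 35)*25 = -707*25 = -17675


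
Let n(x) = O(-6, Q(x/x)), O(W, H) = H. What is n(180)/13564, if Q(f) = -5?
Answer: -5/13564 ≈ -0.00036862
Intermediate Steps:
n(x) = -5
n(180)/13564 = -5/13564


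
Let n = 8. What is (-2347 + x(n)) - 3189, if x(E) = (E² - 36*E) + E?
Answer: -5752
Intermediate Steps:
x(E) = E² - 35*E
(-2347 + x(n)) - 3189 = (-2347 + 8*(-35 + 8)) - 3189 = (-2347 + 8*(-27)) - 3189 = (-2347 - 216) - 3189 = -2563 - 3189 = -5752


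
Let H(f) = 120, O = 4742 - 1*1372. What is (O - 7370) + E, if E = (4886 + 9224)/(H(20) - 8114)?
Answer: -15995055/3997 ≈ -4001.8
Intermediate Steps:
O = 3370 (O = 4742 - 1372 = 3370)
E = -7055/3997 (E = (4886 + 9224)/(120 - 8114) = 14110/(-7994) = 14110*(-1/7994) = -7055/3997 ≈ -1.7651)
(O - 7370) + E = (3370 - 7370) - 7055/3997 = -4000 - 7055/3997 = -15995055/3997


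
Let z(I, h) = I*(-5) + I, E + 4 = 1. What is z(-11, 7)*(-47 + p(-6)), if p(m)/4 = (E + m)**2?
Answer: 12188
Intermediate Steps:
E = -3 (E = -4 + 1 = -3)
z(I, h) = -4*I (z(I, h) = -5*I + I = -4*I)
p(m) = 4*(-3 + m)**2
z(-11, 7)*(-47 + p(-6)) = (-4*(-11))*(-47 + 4*(-3 - 6)**2) = 44*(-47 + 4*(-9)**2) = 44*(-47 + 4*81) = 44*(-47 + 324) = 44*277 = 12188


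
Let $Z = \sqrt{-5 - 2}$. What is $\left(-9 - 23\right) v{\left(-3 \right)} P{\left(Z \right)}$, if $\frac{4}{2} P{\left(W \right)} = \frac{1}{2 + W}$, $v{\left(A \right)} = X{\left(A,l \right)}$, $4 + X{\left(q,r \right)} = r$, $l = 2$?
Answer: $\frac{64}{11} - \frac{32 i \sqrt{7}}{11} \approx 5.8182 - 7.6967 i$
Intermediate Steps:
$X{\left(q,r \right)} = -4 + r$
$v{\left(A \right)} = -2$ ($v{\left(A \right)} = -4 + 2 = -2$)
$Z = i \sqrt{7}$ ($Z = \sqrt{-7} = i \sqrt{7} \approx 2.6458 i$)
$P{\left(W \right)} = \frac{1}{2 \left(2 + W\right)}$
$\left(-9 - 23\right) v{\left(-3 \right)} P{\left(Z \right)} = \left(-9 - 23\right) \left(-2\right) \frac{1}{2 \left(2 + i \sqrt{7}\right)} = \left(-32\right) \left(-2\right) \frac{1}{2 \left(2 + i \sqrt{7}\right)} = 64 \frac{1}{2 \left(2 + i \sqrt{7}\right)} = \frac{32}{2 + i \sqrt{7}}$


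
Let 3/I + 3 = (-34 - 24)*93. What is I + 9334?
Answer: 16791865/1799 ≈ 9334.0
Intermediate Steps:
I = -1/1799 (I = 3/(-3 + (-34 - 24)*93) = 3/(-3 - 58*93) = 3/(-3 - 5394) = 3/(-5397) = 3*(-1/5397) = -1/1799 ≈ -0.00055586)
I + 9334 = -1/1799 + 9334 = 16791865/1799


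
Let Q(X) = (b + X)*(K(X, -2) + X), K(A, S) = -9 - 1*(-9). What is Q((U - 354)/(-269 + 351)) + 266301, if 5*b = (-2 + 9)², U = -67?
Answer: 8952234247/33620 ≈ 2.6628e+5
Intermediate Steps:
K(A, S) = 0 (K(A, S) = -9 + 9 = 0)
b = 49/5 (b = (-2 + 9)²/5 = (⅕)*7² = (⅕)*49 = 49/5 ≈ 9.8000)
Q(X) = X*(49/5 + X) (Q(X) = (49/5 + X)*(0 + X) = (49/5 + X)*X = X*(49/5 + X))
Q((U - 354)/(-269 + 351)) + 266301 = ((-67 - 354)/(-269 + 351))*(49 + 5*((-67 - 354)/(-269 + 351)))/5 + 266301 = (-421/82)*(49 + 5*(-421/82))/5 + 266301 = (-421*1/82)*(49 + 5*(-421*1/82))/5 + 266301 = (⅕)*(-421/82)*(49 + 5*(-421/82)) + 266301 = (⅕)*(-421/82)*(49 - 2105/82) + 266301 = (⅕)*(-421/82)*(1913/82) + 266301 = -805373/33620 + 266301 = 8952234247/33620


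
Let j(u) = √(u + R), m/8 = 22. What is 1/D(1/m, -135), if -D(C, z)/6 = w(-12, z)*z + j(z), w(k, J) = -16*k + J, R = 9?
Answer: 285/13158478 + I*√14/118426302 ≈ 2.1659e-5 + 3.1595e-8*I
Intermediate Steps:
w(k, J) = J - 16*k
m = 176 (m = 8*22 = 176)
j(u) = √(9 + u) (j(u) = √(u + 9) = √(9 + u))
D(C, z) = -6*√(9 + z) - 6*z*(192 + z) (D(C, z) = -6*((z - 16*(-12))*z + √(9 + z)) = -6*((z + 192)*z + √(9 + z)) = -6*((192 + z)*z + √(9 + z)) = -6*(z*(192 + z) + √(9 + z)) = -6*(√(9 + z) + z*(192 + z)) = -6*√(9 + z) - 6*z*(192 + z))
1/D(1/m, -135) = 1/(-6*√(9 - 135) - 6*(-135)*(192 - 135)) = 1/(-18*I*√14 - 6*(-135)*57) = 1/(-18*I*√14 + 46170) = 1/(46170 - 18*I*√14)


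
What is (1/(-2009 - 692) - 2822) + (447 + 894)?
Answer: -4000182/2701 ≈ -1481.0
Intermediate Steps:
(1/(-2009 - 692) - 2822) + (447 + 894) = (1/(-2701) - 2822) + 1341 = (-1/2701 - 2822) + 1341 = -7622223/2701 + 1341 = -4000182/2701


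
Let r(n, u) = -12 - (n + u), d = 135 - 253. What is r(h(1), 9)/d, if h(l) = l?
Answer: 11/59 ≈ 0.18644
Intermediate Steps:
d = -118
r(n, u) = -12 - n - u (r(n, u) = -12 + (-n - u) = -12 - n - u)
r(h(1), 9)/d = (-12 - 1*1 - 1*9)/(-118) = (-12 - 1 - 9)*(-1/118) = -22*(-1/118) = 11/59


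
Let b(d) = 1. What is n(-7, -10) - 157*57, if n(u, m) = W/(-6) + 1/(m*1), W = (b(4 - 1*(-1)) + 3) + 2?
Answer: -89501/10 ≈ -8950.1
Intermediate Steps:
W = 6 (W = (1 + 3) + 2 = 4 + 2 = 6)
n(u, m) = -1 + 1/m (n(u, m) = 6/(-6) + 1/(m*1) = 6*(-1/6) + 1/m = -1 + 1/m)
n(-7, -10) - 157*57 = (1 - 1*(-10))/(-10) - 157*57 = -(1 + 10)/10 - 8949 = -1/10*11 - 8949 = -11/10 - 8949 = -89501/10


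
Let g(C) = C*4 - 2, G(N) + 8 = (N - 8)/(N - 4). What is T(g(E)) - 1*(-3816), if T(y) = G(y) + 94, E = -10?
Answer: 89771/23 ≈ 3903.1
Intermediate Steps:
G(N) = -8 + (-8 + N)/(-4 + N) (G(N) = -8 + (N - 8)/(N - 4) = -8 + (-8 + N)/(-4 + N))
g(C) = -2 + 4*C (g(C) = 4*C - 2 = -2 + 4*C)
T(y) = 94 + (24 - 7*y)/(-4 + y) (T(y) = (24 - 7*y)/(-4 + y) + 94 = 94 + (24 - 7*y)/(-4 + y))
T(g(E)) - 1*(-3816) = (-352 + 87*(-2 + 4*(-10)))/(-4 + (-2 + 4*(-10))) - 1*(-3816) = (-352 + 87*(-2 - 40))/(-4 + (-2 - 40)) + 3816 = (-352 + 87*(-42))/(-4 - 42) + 3816 = (-352 - 3654)/(-46) + 3816 = -1/46*(-4006) + 3816 = 2003/23 + 3816 = 89771/23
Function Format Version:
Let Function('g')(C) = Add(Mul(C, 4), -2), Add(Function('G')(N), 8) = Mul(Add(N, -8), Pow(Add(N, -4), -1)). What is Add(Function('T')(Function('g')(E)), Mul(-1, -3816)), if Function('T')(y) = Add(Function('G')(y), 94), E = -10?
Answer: Rational(89771, 23) ≈ 3903.1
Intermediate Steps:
Function('G')(N) = Add(-8, Mul(Pow(Add(-4, N), -1), Add(-8, N))) (Function('G')(N) = Add(-8, Mul(Add(N, -8), Pow(Add(N, -4), -1))) = Add(-8, Mul(Add(-8, N), Pow(Add(-4, N), -1))) = Add(-8, Mul(Pow(Add(-4, N), -1), Add(-8, N))))
Function('g')(C) = Add(-2, Mul(4, C)) (Function('g')(C) = Add(Mul(4, C), -2) = Add(-2, Mul(4, C)))
Function('T')(y) = Add(94, Mul(Pow(Add(-4, y), -1), Add(24, Mul(-7, y)))) (Function('T')(y) = Add(Mul(Pow(Add(-4, y), -1), Add(24, Mul(-7, y))), 94) = Add(94, Mul(Pow(Add(-4, y), -1), Add(24, Mul(-7, y)))))
Add(Function('T')(Function('g')(E)), Mul(-1, -3816)) = Add(Mul(Pow(Add(-4, Add(-2, Mul(4, -10))), -1), Add(-352, Mul(87, Add(-2, Mul(4, -10))))), Mul(-1, -3816)) = Add(Mul(Pow(Add(-4, Add(-2, -40)), -1), Add(-352, Mul(87, Add(-2, -40)))), 3816) = Add(Mul(Pow(Add(-4, -42), -1), Add(-352, Mul(87, -42))), 3816) = Add(Mul(Pow(-46, -1), Add(-352, -3654)), 3816) = Add(Mul(Rational(-1, 46), -4006), 3816) = Add(Rational(2003, 23), 3816) = Rational(89771, 23)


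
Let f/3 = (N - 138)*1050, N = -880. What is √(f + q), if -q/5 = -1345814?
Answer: √3522370 ≈ 1876.8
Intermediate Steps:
q = 6729070 (q = -5*(-1345814) = 6729070)
f = -3206700 (f = 3*((-880 - 138)*1050) = 3*(-1018*1050) = 3*(-1068900) = -3206700)
√(f + q) = √(-3206700 + 6729070) = √3522370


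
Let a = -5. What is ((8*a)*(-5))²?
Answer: 40000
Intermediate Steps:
((8*a)*(-5))² = ((8*(-5))*(-5))² = (-40*(-5))² = 200² = 40000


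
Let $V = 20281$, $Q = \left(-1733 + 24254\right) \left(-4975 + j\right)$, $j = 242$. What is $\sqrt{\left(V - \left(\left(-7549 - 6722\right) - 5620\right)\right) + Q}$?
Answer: $i \sqrt{106551721} \approx 10322.0 i$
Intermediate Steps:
$Q = -106591893$ ($Q = \left(-1733 + 24254\right) \left(-4975 + 242\right) = 22521 \left(-4733\right) = -106591893$)
$\sqrt{\left(V - \left(\left(-7549 - 6722\right) - 5620\right)\right) + Q} = \sqrt{\left(20281 - \left(\left(-7549 - 6722\right) - 5620\right)\right) - 106591893} = \sqrt{\left(20281 - \left(-14271 - 5620\right)\right) - 106591893} = \sqrt{\left(20281 - -19891\right) - 106591893} = \sqrt{\left(20281 + 19891\right) - 106591893} = \sqrt{40172 - 106591893} = \sqrt{-106551721} = i \sqrt{106551721}$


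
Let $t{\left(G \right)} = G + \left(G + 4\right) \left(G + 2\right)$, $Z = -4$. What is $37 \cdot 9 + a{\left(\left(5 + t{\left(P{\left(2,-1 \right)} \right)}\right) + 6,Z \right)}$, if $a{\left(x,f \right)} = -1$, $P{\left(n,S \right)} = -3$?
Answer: $332$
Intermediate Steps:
$t{\left(G \right)} = G + \left(2 + G\right) \left(4 + G\right)$ ($t{\left(G \right)} = G + \left(4 + G\right) \left(2 + G\right) = G + \left(2 + G\right) \left(4 + G\right)$)
$37 \cdot 9 + a{\left(\left(5 + t{\left(P{\left(2,-1 \right)} \right)}\right) + 6,Z \right)} = 37 \cdot 9 - 1 = 333 - 1 = 332$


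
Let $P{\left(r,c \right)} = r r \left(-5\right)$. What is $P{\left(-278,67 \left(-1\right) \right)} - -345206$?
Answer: $-41214$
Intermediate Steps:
$P{\left(r,c \right)} = - 5 r^{2}$ ($P{\left(r,c \right)} = r^{2} \left(-5\right) = - 5 r^{2}$)
$P{\left(-278,67 \left(-1\right) \right)} - -345206 = - 5 \left(-278\right)^{2} - -345206 = \left(-5\right) 77284 + 345206 = -386420 + 345206 = -41214$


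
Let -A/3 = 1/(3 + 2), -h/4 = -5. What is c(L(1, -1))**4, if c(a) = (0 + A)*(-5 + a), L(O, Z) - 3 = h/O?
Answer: 8503056/625 ≈ 13605.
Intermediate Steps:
h = 20 (h = -4*(-5) = 20)
L(O, Z) = 3 + 20/O
A = -3/5 (A = -3/(3 + 2) = -3/5 ≈ -0.60000)
c(a) = 3 - 3*a/5 (c(a) = (0 - 3/5)*(-5 + a) = -3*(-5 + a)/5 = 3 - 3*a/5)
c(L(1, -1))**4 = (3 - 3*(3 + 20/1)/5)**4 = (3 - 3*(3 + 20*1)/5)**4 = (3 - 3*(3 + 20)/5)**4 = (3 - 3/5*23)**4 = (3 - 69/5)**4 = (-54/5)**4 = 8503056/625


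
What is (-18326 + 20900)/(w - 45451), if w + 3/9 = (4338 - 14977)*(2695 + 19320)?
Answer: -702/63889919 ≈ -1.0988e-5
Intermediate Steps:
w = -702652756/3 (w = -⅓ + (4338 - 14977)*(2695 + 19320) = -⅓ - 10639*22015 = -⅓ - 234217585 = -702652756/3 ≈ -2.3422e+8)
(-18326 + 20900)/(w - 45451) = (-18326 + 20900)/(-702652756/3 - 45451) = 2574/(-702789109/3) = 2574*(-3/702789109) = -702/63889919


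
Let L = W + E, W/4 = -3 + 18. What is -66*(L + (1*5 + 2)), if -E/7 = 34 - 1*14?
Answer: 4818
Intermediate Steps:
E = -140 (E = -7*(34 - 1*14) = -7*(34 - 14) = -7*20 = -140)
W = 60 (W = 4*(-3 + 18) = 4*15 = 60)
L = -80 (L = 60 - 140 = -80)
-66*(L + (1*5 + 2)) = -66*(-80 + (1*5 + 2)) = -66*(-80 + (5 + 2)) = -66*(-80 + 7) = -66*(-73) = 4818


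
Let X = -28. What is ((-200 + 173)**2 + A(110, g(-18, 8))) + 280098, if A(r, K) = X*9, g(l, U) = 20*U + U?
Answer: 280575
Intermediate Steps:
g(l, U) = 21*U
A(r, K) = -252 (A(r, K) = -28*9 = -252)
((-200 + 173)**2 + A(110, g(-18, 8))) + 280098 = ((-200 + 173)**2 - 252) + 280098 = ((-27)**2 - 252) + 280098 = (729 - 252) + 280098 = 477 + 280098 = 280575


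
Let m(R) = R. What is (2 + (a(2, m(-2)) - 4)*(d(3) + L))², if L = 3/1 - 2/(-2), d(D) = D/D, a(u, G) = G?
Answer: 784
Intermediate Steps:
d(D) = 1
L = 4 (L = 3*1 - 2*(-½) = 3 + 1 = 4)
(2 + (a(2, m(-2)) - 4)*(d(3) + L))² = (2 + (-2 - 4)*(1 + 4))² = (2 - 6*5)² = (2 - 30)² = (-28)² = 784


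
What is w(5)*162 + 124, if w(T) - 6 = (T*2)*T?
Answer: 9196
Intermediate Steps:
w(T) = 6 + 2*T**2 (w(T) = 6 + (T*2)*T = 6 + (2*T)*T = 6 + 2*T**2)
w(5)*162 + 124 = (6 + 2*5**2)*162 + 124 = (6 + 2*25)*162 + 124 = (6 + 50)*162 + 124 = 56*162 + 124 = 9072 + 124 = 9196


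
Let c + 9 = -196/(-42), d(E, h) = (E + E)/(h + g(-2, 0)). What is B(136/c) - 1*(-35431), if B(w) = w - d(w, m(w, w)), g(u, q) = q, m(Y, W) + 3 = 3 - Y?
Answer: 460221/13 ≈ 35402.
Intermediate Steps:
m(Y, W) = -Y (m(Y, W) = -3 + (3 - Y) = -Y)
d(E, h) = 2*E/h (d(E, h) = (E + E)/(h + 0) = (2*E)/h = 2*E/h)
c = -13/3 (c = -9 - 196/(-42) = -9 - 196*(-1/42) = -9 + 14/3 = -13/3 ≈ -4.3333)
B(w) = 2 + w (B(w) = w - 2*w/((-w)) = w - 2*w*(-1/w) = w - 1*(-2) = w + 2 = 2 + w)
B(136/c) - 1*(-35431) = (2 + 136/(-13/3)) - 1*(-35431) = (2 + 136*(-3/13)) + 35431 = (2 - 408/13) + 35431 = -382/13 + 35431 = 460221/13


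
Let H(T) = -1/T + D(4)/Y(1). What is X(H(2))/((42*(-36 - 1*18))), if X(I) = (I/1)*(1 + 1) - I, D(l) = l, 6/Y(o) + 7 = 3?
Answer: 19/13608 ≈ 0.0013962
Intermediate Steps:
Y(o) = -3/2 (Y(o) = 6/(-7 + 3) = 6/(-4) = 6*(-¼) = -3/2)
H(T) = -8/3 - 1/T (H(T) = -1/T + 4/(-3/2) = -1/T + 4*(-⅔) = -1/T - 8/3 = -8/3 - 1/T)
X(I) = I (X(I) = (I*1)*2 - I = I*2 - I = 2*I - I = I)
X(H(2))/((42*(-36 - 1*18))) = (-8/3 - 1/2)/((42*(-36 - 1*18))) = (-8/3 - 1*½)/((42*(-36 - 18))) = (-8/3 - ½)/((42*(-54))) = -19/6/(-2268) = -19/6*(-1/2268) = 19/13608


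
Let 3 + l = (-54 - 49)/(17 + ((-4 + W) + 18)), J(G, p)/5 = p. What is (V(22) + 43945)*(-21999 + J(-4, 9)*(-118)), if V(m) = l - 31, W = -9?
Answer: -26378828151/22 ≈ -1.1990e+9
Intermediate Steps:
J(G, p) = 5*p
l = -169/22 (l = -3 + (-54 - 49)/(17 + ((-4 - 9) + 18)) = -3 - 103/(17 + (-13 + 18)) = -3 - 103/(17 + 5) = -3 - 103/22 = -169/22 ≈ -7.6818)
V(m) = -851/22 (V(m) = -169/22 - 31 = -851/22)
(V(22) + 43945)*(-21999 + J(-4, 9)*(-118)) = (-851/22 + 43945)*(-21999 + (5*9)*(-118)) = 965939*(-21999 + 45*(-118))/22 = 965939*(-21999 - 5310)/22 = (965939/22)*(-27309) = -26378828151/22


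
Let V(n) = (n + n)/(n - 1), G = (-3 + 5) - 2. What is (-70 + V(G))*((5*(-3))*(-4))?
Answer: -4200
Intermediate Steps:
G = 0 (G = 2 - 2 = 0)
V(n) = 2*n/(-1 + n) (V(n) = (2*n)/(-1 + n) = 2*n/(-1 + n))
(-70 + V(G))*((5*(-3))*(-4)) = (-70 + 2*0/(-1 + 0))*((5*(-3))*(-4)) = (-70 + 2*0/(-1))*(-15*(-4)) = (-70 + 2*0*(-1))*60 = (-70 + 0)*60 = -70*60 = -4200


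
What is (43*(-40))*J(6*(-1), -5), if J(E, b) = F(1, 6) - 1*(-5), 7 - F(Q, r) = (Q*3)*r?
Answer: 10320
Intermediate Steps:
F(Q, r) = 7 - 3*Q*r (F(Q, r) = 7 - Q*3*r = 7 - 3*Q*r)
J(E, b) = -6 (J(E, b) = (7 - 3*1*6) - 1*(-5) = (7 - 18) + 5 = -11 + 5 = -6)
(43*(-40))*J(6*(-1), -5) = (43*(-40))*(-6) = -1720*(-6) = 10320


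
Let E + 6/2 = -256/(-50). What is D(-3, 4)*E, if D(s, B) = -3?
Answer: -159/25 ≈ -6.3600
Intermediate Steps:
E = 53/25 (E = -3 - 256/(-50) = -3 - 256*(-1/50) = -3 + 128/25 = 53/25 ≈ 2.1200)
D(-3, 4)*E = -3*53/25 = -159/25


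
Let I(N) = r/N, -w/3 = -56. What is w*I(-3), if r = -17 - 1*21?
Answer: 2128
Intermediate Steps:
w = 168 (w = -3*(-56) = 168)
r = -38 (r = -17 - 21 = -38)
I(N) = -38/N
w*I(-3) = 168*(-38/(-3)) = 168*(-38*(-⅓)) = 168*(38/3) = 2128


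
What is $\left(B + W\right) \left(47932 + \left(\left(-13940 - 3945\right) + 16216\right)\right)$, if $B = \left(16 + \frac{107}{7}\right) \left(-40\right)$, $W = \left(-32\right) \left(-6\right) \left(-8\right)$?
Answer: $-128954808$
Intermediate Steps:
$W = -1536$ ($W = 192 \left(-8\right) = -1536$)
$B = - \frac{8760}{7}$ ($B = \left(16 + 107 \cdot \frac{1}{7}\right) \left(-40\right) = \left(16 + \frac{107}{7}\right) \left(-40\right) = \frac{219}{7} \left(-40\right) = - \frac{8760}{7} \approx -1251.4$)
$\left(B + W\right) \left(47932 + \left(\left(-13940 - 3945\right) + 16216\right)\right) = \left(- \frac{8760}{7} - 1536\right) \left(47932 + \left(\left(-13940 - 3945\right) + 16216\right)\right) = - \frac{19512 \left(47932 + \left(-17885 + 16216\right)\right)}{7} = - \frac{19512 \left(47932 - 1669\right)}{7} = \left(- \frac{19512}{7}\right) 46263 = -128954808$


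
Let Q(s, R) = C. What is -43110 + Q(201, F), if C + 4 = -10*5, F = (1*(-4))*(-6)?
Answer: -43164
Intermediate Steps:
F = 24 (F = -4*(-6) = 24)
C = -54 (C = -4 - 10*5 = -4 - 50 = -54)
Q(s, R) = -54
-43110 + Q(201, F) = -43110 - 54 = -43164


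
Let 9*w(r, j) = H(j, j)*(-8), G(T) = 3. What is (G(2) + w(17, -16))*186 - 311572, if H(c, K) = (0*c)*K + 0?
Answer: -311014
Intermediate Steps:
H(c, K) = 0 (H(c, K) = 0*K + 0 = 0 + 0 = 0)
w(r, j) = 0 (w(r, j) = (0*(-8))/9 = (⅑)*0 = 0)
(G(2) + w(17, -16))*186 - 311572 = (3 + 0)*186 - 311572 = 3*186 - 311572 = 558 - 311572 = -311014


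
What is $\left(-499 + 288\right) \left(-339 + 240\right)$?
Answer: $20889$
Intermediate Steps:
$\left(-499 + 288\right) \left(-339 + 240\right) = \left(-211\right) \left(-99\right) = 20889$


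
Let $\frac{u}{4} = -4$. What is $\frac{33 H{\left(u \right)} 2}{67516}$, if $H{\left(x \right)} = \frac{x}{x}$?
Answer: $\frac{33}{33758} \approx 0.00097755$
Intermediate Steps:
$u = -16$ ($u = 4 \left(-4\right) = -16$)
$H{\left(x \right)} = 1$
$\frac{33 H{\left(u \right)} 2}{67516} = \frac{33 \cdot 1 \cdot 2}{67516} = 33 \cdot 2 \cdot \frac{1}{67516} = 66 \cdot \frac{1}{67516} = \frac{33}{33758}$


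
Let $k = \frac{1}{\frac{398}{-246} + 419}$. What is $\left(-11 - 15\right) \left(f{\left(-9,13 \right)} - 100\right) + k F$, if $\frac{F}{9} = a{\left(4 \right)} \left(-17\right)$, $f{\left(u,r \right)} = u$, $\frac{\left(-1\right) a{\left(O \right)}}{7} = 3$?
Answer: $\frac{20841013}{7334} \approx 2841.7$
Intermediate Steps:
$a{\left(O \right)} = -21$ ($a{\left(O \right)} = \left(-7\right) 3 = -21$)
$k = \frac{123}{51338}$ ($k = \frac{1}{398 \left(- \frac{1}{246}\right) + 419} = \frac{1}{- \frac{199}{123} + 419} = \frac{1}{\frac{51338}{123}} = \frac{123}{51338} \approx 0.0023959$)
$F = 3213$ ($F = 9 \left(\left(-21\right) \left(-17\right)\right) = 9 \cdot 357 = 3213$)
$\left(-11 - 15\right) \left(f{\left(-9,13 \right)} - 100\right) + k F = \left(-11 - 15\right) \left(-9 - 100\right) + \frac{123}{51338} \cdot 3213 = \left(-26\right) \left(-109\right) + \frac{56457}{7334} = 2834 + \frac{56457}{7334} = \frac{20841013}{7334}$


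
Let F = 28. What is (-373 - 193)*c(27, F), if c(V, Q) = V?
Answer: -15282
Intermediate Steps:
(-373 - 193)*c(27, F) = (-373 - 193)*27 = -566*27 = -15282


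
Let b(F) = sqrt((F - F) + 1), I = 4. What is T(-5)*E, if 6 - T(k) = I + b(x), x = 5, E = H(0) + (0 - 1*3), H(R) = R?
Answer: -3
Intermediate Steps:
E = -3 (E = 0 + (0 - 1*3) = 0 + (0 - 3) = 0 - 3 = -3)
b(F) = 1 (b(F) = sqrt(0 + 1) = sqrt(1) = 1)
T(k) = 1 (T(k) = 6 - (4 + 1) = 6 - 1*5 = 6 - 5 = 1)
T(-5)*E = 1*(-3) = -3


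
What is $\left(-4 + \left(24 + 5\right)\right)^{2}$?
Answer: $625$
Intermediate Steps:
$\left(-4 + \left(24 + 5\right)\right)^{2} = \left(-4 + 29\right)^{2} = 25^{2} = 625$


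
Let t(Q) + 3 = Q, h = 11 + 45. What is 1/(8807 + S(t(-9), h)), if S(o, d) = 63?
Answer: 1/8870 ≈ 0.00011274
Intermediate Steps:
h = 56
t(Q) = -3 + Q
1/(8807 + S(t(-9), h)) = 1/(8807 + 63) = 1/8870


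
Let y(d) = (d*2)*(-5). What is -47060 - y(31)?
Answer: -46750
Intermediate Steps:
y(d) = -10*d (y(d) = (2*d)*(-5) = -10*d)
-47060 - y(31) = -47060 - (-10)*31 = -47060 - 1*(-310) = -47060 + 310 = -46750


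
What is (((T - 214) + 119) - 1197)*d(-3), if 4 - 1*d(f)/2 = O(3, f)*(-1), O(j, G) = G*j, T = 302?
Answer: 9900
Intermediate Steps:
d(f) = 8 + 6*f (d(f) = 8 - 2*f*3*(-1) = 8 - 2*3*f*(-1) = 8 - (-6)*f = 8 + 6*f)
(((T - 214) + 119) - 1197)*d(-3) = (((302 - 214) + 119) - 1197)*(8 + 6*(-3)) = ((88 + 119) - 1197)*(8 - 18) = (207 - 1197)*(-10) = -990*(-10) = 9900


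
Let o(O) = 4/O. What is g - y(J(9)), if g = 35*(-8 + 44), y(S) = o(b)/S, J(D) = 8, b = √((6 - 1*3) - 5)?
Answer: 1260 + I*√2/4 ≈ 1260.0 + 0.35355*I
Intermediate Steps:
b = I*√2 (b = √((6 - 3) - 5) = √(3 - 5) = √(-2) = I*√2 ≈ 1.4142*I)
y(S) = -2*I*√2/S (y(S) = (4/((I*√2)))/S = (4*(-I*√2/2))/S = (-2*I*√2)/S = -2*I*√2/S)
g = 1260 (g = 35*36 = 1260)
g - y(J(9)) = 1260 - (-2)*I*√2/8 = 1260 - (-1)*I*√2/4 = 1260 + I*√2/4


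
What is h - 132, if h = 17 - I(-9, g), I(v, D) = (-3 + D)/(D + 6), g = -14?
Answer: -937/8 ≈ -117.13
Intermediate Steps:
I(v, D) = (-3 + D)/(6 + D)
h = 119/8 (h = 17 - (-3 - 14)/(6 - 14) = 17 - (-17)/(-8) = 17 - (-1)*(-17)/8 = 17 - 1*17/8 = 17 - 17/8 = 119/8 ≈ 14.875)
h - 132 = 119/8 - 132 = -937/8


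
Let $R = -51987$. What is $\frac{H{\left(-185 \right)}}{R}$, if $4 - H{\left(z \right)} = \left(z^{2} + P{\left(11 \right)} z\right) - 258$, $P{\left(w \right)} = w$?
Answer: $\frac{2456}{3999} \approx 0.61415$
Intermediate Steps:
$H{\left(z \right)} = 262 - z^{2} - 11 z$ ($H{\left(z \right)} = 4 - \left(\left(z^{2} + 11 z\right) - 258\right) = 4 - \left(-258 + z^{2} + 11 z\right) = 262 - z^{2} - 11 z$)
$\frac{H{\left(-185 \right)}}{R} = \frac{262 - \left(-185\right)^{2} - -2035}{-51987} = \left(262 - 34225 + 2035\right) \left(- \frac{1}{51987}\right) = \left(-31928\right) \left(- \frac{1}{51987}\right) = \frac{2456}{3999}$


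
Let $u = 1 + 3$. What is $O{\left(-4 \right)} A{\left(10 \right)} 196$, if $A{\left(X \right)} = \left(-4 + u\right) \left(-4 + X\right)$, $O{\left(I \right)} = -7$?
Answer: $0$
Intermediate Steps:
$u = 4$
$A{\left(X \right)} = 0$ ($A{\left(X \right)} = \left(-4 + 4\right) \left(-4 + X\right) = 0 \left(-4 + X\right) = 0$)
$O{\left(-4 \right)} A{\left(10 \right)} 196 = \left(-7\right) 0 \cdot 196 = 0 \cdot 196 = 0$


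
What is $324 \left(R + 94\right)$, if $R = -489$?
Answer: $-127980$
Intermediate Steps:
$324 \left(R + 94\right) = 324 \left(-489 + 94\right) = 324 \left(-395\right) = -127980$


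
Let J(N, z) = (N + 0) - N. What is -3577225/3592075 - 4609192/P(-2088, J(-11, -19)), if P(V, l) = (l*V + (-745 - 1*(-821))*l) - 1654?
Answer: 331012932465/118825841 ≈ 2785.7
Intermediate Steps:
J(N, z) = 0 (J(N, z) = N - N = 0)
P(V, l) = -1654 + 76*l + V*l (P(V, l) = (V*l + (-745 + 821)*l) - 1654 = (V*l + 76*l) - 1654 = (76*l + V*l) - 1654 = -1654 + 76*l + V*l)
-3577225/3592075 - 4609192/P(-2088, J(-11, -19)) = -3577225/3592075 - 4609192/(-1654 + 76*0 - 2088*0) = -3577225*1/3592075 - 4609192/(-1654 + 0 + 0) = -143089/143683 - 4609192/(-1654) = -143089/143683 - 4609192*(-1/1654) = -143089/143683 + 2304596/827 = 331012932465/118825841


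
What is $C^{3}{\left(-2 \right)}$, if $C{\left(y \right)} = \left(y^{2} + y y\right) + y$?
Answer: $216$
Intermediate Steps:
$C{\left(y \right)} = y + 2 y^{2}$ ($C{\left(y \right)} = \left(y^{2} + y^{2}\right) + y = 2 y^{2} + y = y + 2 y^{2}$)
$C^{3}{\left(-2 \right)} = \left(- 2 \left(1 + 2 \left(-2\right)\right)\right)^{3} = \left(- 2 \left(1 - 4\right)\right)^{3} = \left(\left(-2\right) \left(-3\right)\right)^{3} = 6^{3} = 216$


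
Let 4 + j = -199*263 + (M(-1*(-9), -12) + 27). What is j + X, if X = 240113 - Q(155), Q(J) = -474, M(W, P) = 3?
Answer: 188276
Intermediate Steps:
X = 240587 (X = 240113 - 1*(-474) = 240113 + 474 = 240587)
j = -52311 (j = -4 + (-199*263 + (3 + 27)) = -4 + (-52337 + 30) = -4 - 52307 = -52311)
j + X = -52311 + 240587 = 188276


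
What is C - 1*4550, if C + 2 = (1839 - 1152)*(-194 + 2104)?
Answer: 1307618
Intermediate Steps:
C = 1312168 (C = -2 + (1839 - 1152)*(-194 + 2104) = -2 + 687*1910 = -2 + 1312170 = 1312168)
C - 1*4550 = 1312168 - 1*4550 = 1312168 - 4550 = 1307618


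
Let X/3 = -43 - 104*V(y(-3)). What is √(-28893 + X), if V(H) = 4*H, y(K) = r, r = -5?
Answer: I*√22782 ≈ 150.94*I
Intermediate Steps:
y(K) = -5
X = 6111 (X = 3*(-43 - 416*(-5)) = 3*(-43 - 104*(-20)) = 3*(-43 + 2080) = 3*2037 = 6111)
√(-28893 + X) = √(-28893 + 6111) = √(-22782) = I*√22782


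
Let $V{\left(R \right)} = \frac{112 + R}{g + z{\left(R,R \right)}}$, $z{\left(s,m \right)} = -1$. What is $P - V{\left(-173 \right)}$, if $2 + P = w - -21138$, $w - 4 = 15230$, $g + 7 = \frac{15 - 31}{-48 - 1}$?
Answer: $\frac{13672131}{376} \approx 36362.0$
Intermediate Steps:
$g = - \frac{327}{49}$ ($g = -7 + \frac{15 - 31}{-48 - 1} = -7 - \frac{16}{-49} = -7 - - \frac{16}{49} = -7 + \frac{16}{49} = - \frac{327}{49} \approx -6.6735$)
$w = 15234$ ($w = 4 + 15230 = 15234$)
$V{\left(R \right)} = - \frac{686}{47} - \frac{49 R}{376}$ ($V{\left(R \right)} = \frac{112 + R}{- \frac{327}{49} - 1} = \frac{112 + R}{- \frac{376}{49}} = \left(112 + R\right) \left(- \frac{49}{376}\right) = - \frac{686}{47} - \frac{49 R}{376}$)
$P = 36370$ ($P = -2 + \left(15234 - -21138\right) = -2 + \left(15234 + 21138\right) = -2 + 36372 = 36370$)
$P - V{\left(-173 \right)} = 36370 - \left(- \frac{686}{47} - - \frac{8477}{376}\right) = 36370 - \left(- \frac{686}{47} + \frac{8477}{376}\right) = 36370 - \frac{2989}{376} = \frac{13672131}{376}$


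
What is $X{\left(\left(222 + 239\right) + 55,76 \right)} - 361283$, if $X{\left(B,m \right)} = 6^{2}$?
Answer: $-361247$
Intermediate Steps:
$X{\left(B,m \right)} = 36$
$X{\left(\left(222 + 239\right) + 55,76 \right)} - 361283 = 36 - 361283 = -361247$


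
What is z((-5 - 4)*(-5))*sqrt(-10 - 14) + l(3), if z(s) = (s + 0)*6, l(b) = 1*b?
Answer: 3 + 540*I*sqrt(6) ≈ 3.0 + 1322.7*I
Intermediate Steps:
l(b) = b
z(s) = 6*s (z(s) = s*6 = 6*s)
z((-5 - 4)*(-5))*sqrt(-10 - 14) + l(3) = (6*((-5 - 4)*(-5)))*sqrt(-10 - 14) + 3 = (6*(-9*(-5)))*sqrt(-24) + 3 = (6*45)*(2*I*sqrt(6)) + 3 = 270*(2*I*sqrt(6)) + 3 = 540*I*sqrt(6) + 3 = 3 + 540*I*sqrt(6)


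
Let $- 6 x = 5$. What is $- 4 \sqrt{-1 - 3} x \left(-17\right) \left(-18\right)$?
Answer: $2040 i \approx 2040.0 i$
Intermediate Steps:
$x = - \frac{5}{6}$ ($x = \left(- \frac{1}{6}\right) 5 = - \frac{5}{6} \approx -0.83333$)
$- 4 \sqrt{-1 - 3} x \left(-17\right) \left(-18\right) = - 4 \sqrt{-1 - 3} \left(- \frac{5}{6}\right) \left(-17\right) \left(-18\right) = - 4 \sqrt{-4} \left(- \frac{5}{6}\right) \left(-17\right) \left(-18\right) = - 4 \cdot 2 i \left(- \frac{5}{6}\right) \left(-17\right) \left(-18\right) = - 8 i \left(- \frac{5}{6}\right) \left(-17\right) \left(-18\right) = \frac{20 i}{3} \left(-17\right) \left(-18\right) = - \frac{340 i}{3} \left(-18\right) = 2040 i$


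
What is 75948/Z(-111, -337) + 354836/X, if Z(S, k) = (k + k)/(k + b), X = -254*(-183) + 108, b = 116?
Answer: 195557346796/7850415 ≈ 24910.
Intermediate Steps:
X = 46590 (X = 46482 + 108 = 46590)
Z(S, k) = 2*k/(116 + k) (Z(S, k) = (k + k)/(k + 116) = (2*k)/(116 + k) = 2*k/(116 + k))
75948/Z(-111, -337) + 354836/X = 75948/((2*(-337)/(116 - 337))) + 354836/46590 = 75948/((2*(-337)/(-221))) + 354836*(1/46590) = 75948/((2*(-337)*(-1/221))) + 177418/23295 = 75948/(674/221) + 177418/23295 = 75948*(221/674) + 177418/23295 = 8392254/337 + 177418/23295 = 195557346796/7850415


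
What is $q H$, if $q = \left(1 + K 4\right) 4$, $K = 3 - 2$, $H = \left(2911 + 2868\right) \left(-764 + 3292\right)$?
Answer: $292186240$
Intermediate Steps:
$H = 14609312$ ($H = 5779 \cdot 2528 = 14609312$)
$K = 1$ ($K = 3 - 2 = 1$)
$q = 20$ ($q = \left(1 + 1 \cdot 4\right) 4 = \left(1 + 4\right) 4 = 5 \cdot 4 = 20$)
$q H = 20 \cdot 14609312 = 292186240$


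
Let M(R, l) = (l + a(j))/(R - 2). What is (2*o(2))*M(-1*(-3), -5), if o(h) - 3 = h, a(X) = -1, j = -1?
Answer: -60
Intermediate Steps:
o(h) = 3 + h
M(R, l) = (-1 + l)/(-2 + R) (M(R, l) = (l - 1)/(R - 2) = (-1 + l)/(-2 + R))
(2*o(2))*M(-1*(-3), -5) = (2*(3 + 2))*((-1 - 5)/(-2 - 1*(-3))) = (2*5)*(-6/(-2 + 3)) = 10*(-6/1) = 10*(1*(-6)) = 10*(-6) = -60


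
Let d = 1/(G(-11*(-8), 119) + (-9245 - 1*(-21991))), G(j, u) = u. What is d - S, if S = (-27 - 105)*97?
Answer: 164723461/12865 ≈ 12804.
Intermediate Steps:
d = 1/12865 (d = 1/(119 + (-9245 - 1*(-21991))) = 1/(119 + (-9245 + 21991)) = 1/(119 + 12746) = 1/12865 ≈ 7.7730e-5)
S = -12804 (S = -132*97 = -12804)
d - S = 1/12865 - 1*(-12804) = 1/12865 + 12804 = 164723461/12865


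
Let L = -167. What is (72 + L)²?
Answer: 9025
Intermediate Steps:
(72 + L)² = (72 - 167)² = (-95)² = 9025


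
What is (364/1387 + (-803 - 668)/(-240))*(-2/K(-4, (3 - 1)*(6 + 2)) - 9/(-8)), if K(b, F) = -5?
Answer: 129785857/13315200 ≈ 9.7472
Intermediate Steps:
(364/1387 + (-803 - 668)/(-240))*(-2/K(-4, (3 - 1)*(6 + 2)) - 9/(-8)) = (364/1387 + (-803 - 668)/(-240))*(-2/(-5) - 9/(-8)) = (364*(1/1387) - 1471*(-1/240))*(-2*(-⅕) - 9*(-⅛)) = (364/1387 + 1471/240)*(⅖ + 9/8) = (2127637/332880)*(61/40) = 129785857/13315200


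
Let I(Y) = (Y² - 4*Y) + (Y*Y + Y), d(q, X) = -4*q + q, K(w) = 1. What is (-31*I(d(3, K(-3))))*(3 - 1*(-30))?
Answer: -193347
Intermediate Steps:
d(q, X) = -3*q (d(q, X) = -4*q + q = -3*q)
I(Y) = -3*Y + 2*Y² (I(Y) = (Y² - 4*Y) + (Y² + Y) = (Y² - 4*Y) + (Y + Y²) = -3*Y + 2*Y²)
(-31*I(d(3, K(-3))))*(3 - 1*(-30)) = (-31*(-3*3)*(-3 + 2*(-3*3)))*(3 - 1*(-30)) = (-(-279)*(-3 + 2*(-9)))*(3 + 30) = -(-279)*(-3 - 18)*33 = -(-279)*(-21)*33 = -31*189*33 = -5859*33 = -193347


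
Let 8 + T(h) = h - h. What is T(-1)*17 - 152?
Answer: -288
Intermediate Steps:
T(h) = -8 (T(h) = -8 + (h - h) = -8 + 0 = -8)
T(-1)*17 - 152 = -8*17 - 152 = -136 - 152 = -288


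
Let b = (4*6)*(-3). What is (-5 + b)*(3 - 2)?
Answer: -77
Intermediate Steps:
b = -72 (b = 24*(-3) = -72)
(-5 + b)*(3 - 2) = (-5 - 72)*(3 - 2) = -77*1 = -77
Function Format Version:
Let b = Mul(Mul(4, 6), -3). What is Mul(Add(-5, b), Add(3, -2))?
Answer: -77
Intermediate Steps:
b = -72 (b = Mul(24, -3) = -72)
Mul(Add(-5, b), Add(3, -2)) = Mul(Add(-5, -72), Add(3, -2)) = Mul(-77, 1) = -77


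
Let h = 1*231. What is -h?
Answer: -231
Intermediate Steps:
h = 231
-h = -1*231 = -231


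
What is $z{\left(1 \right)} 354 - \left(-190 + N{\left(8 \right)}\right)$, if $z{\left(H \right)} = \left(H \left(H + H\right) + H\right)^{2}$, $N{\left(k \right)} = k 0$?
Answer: $3376$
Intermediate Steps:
$N{\left(k \right)} = 0$
$z{\left(H \right)} = \left(H + 2 H^{2}\right)^{2}$ ($z{\left(H \right)} = \left(H 2 H + H\right)^{2} = \left(2 H^{2} + H\right)^{2} = \left(H + 2 H^{2}\right)^{2}$)
$z{\left(1 \right)} 354 - \left(-190 + N{\left(8 \right)}\right) = 1^{2} \left(1 + 2 \cdot 1\right)^{2} \cdot 354 + \left(190 - 0\right) = 1 \left(1 + 2\right)^{2} \cdot 354 + \left(190 + 0\right) = 1 \cdot 3^{2} \cdot 354 + 190 = 1 \cdot 9 \cdot 354 + 190 = 9 \cdot 354 + 190 = 3186 + 190 = 3376$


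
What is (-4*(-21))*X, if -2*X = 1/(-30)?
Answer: 7/5 ≈ 1.4000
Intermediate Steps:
X = 1/60 (X = -1/2/(-30) = -1/2*(-1/30) = 1/60 ≈ 0.016667)
(-4*(-21))*X = -4*(-21)*(1/60) = 84*(1/60) = 7/5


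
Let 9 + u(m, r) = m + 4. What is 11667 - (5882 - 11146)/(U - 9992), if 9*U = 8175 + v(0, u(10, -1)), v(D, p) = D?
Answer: 45417375/3893 ≈ 11666.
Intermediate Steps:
u(m, r) = -5 + m (u(m, r) = -9 + (m + 4) = -9 + (4 + m) = -5 + m)
U = 2725/3 (U = (8175 + 0)/9 = (1/9)*8175 = 2725/3 ≈ 908.33)
11667 - (5882 - 11146)/(U - 9992) = 11667 - (5882 - 11146)/(2725/3 - 9992) = 11667 - (-5264)/(-27251/3) = 11667 - (-5264)*(-3)/27251 = 11667 - 1*2256/3893 = 11667 - 2256/3893 = 45417375/3893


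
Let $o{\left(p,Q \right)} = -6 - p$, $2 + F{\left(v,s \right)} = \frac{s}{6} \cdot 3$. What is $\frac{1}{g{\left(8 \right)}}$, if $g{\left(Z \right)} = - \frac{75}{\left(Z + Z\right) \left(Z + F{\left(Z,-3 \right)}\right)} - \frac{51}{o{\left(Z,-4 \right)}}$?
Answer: $\frac{168}{437} \approx 0.38444$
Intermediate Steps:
$F{\left(v,s \right)} = -2 + \frac{s}{2}$ ($F{\left(v,s \right)} = -2 + \frac{s}{6} \cdot 3 = -2 + \frac{s}{2}$)
$g{\left(Z \right)} = - \frac{51}{-6 - Z} - \frac{75}{2 Z \left(- \frac{7}{2} + Z\right)}$ ($g{\left(Z \right)} = - \frac{75}{\left(Z + Z\right) \left(Z + \left(-2 + \frac{1}{2} \left(-3\right)\right)\right)} - \frac{51}{-6 - Z} = - \frac{75}{2 Z \left(Z - \frac{7}{2}\right)} - \frac{51}{-6 - Z} = - \frac{75}{2 Z \left(- \frac{7}{2} + Z\right)} - \frac{51}{-6 - Z} = - \frac{51}{-6 - Z} - \frac{75}{2 Z \left(- \frac{7}{2} + Z\right)}$)
$\frac{1}{g{\left(8 \right)}} = \frac{1}{6 \cdot \frac{1}{8} \frac{1}{-7 + 2 \cdot 8} \frac{1}{6 + 8} \left(-75 - 576 + 17 \cdot 8^{2}\right)} = \frac{1}{6 \cdot \frac{1}{8} \frac{1}{-7 + 16} \cdot \frac{1}{14} \left(-75 - 576 + 17 \cdot 64\right)} = \frac{1}{6 \cdot \frac{1}{8} \cdot \frac{1}{9} \cdot \frac{1}{14} \left(-75 - 576 + 1088\right)} = \frac{1}{6 \cdot \frac{1}{8} \cdot \frac{1}{9} \cdot \frac{1}{14} \cdot 437} = \frac{1}{\frac{437}{168}} = \frac{168}{437}$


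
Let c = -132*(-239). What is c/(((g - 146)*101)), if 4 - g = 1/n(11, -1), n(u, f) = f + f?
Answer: -63096/28583 ≈ -2.2075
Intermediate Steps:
n(u, f) = 2*f
g = 9/2 (g = 4 - 1/(2*(-1)) = 4 - 1/(-2) = 4 - 1*(-1/2) = 4 + 1/2 = 9/2 ≈ 4.5000)
c = 31548
c/(((g - 146)*101)) = 31548/(((9/2 - 146)*101)) = 31548/((-283/2*101)) = 31548/(-28583/2) = 31548*(-2/28583) = -63096/28583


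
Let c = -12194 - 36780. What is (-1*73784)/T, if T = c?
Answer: 36892/24487 ≈ 1.5066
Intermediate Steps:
c = -48974
T = -48974
(-1*73784)/T = -1*73784/(-48974) = -73784*(-1/48974) = 36892/24487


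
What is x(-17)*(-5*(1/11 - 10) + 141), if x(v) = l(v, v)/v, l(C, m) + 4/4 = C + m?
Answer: 73360/187 ≈ 392.30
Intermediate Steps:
l(C, m) = -1 + C + m (l(C, m) = -1 + (C + m) = -1 + C + m)
x(v) = (-1 + 2*v)/v (x(v) = (-1 + v + v)/v = (-1 + 2*v)/v)
x(-17)*(-5*(1/11 - 10) + 141) = (2 - 1/(-17))*(-5*(1/11 - 10) + 141) = (2 - 1*(-1/17))*(-5*(1/11 - 10) + 141) = (2 + 1/17)*(-5*(-109/11) + 141) = 35*(545/11 + 141)/17 = (35/17)*(2096/11) = 73360/187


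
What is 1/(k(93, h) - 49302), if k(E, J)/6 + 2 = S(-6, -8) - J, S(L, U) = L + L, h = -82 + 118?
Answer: -1/49602 ≈ -2.0160e-5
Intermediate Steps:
h = 36
S(L, U) = 2*L
k(E, J) = -84 - 6*J (k(E, J) = -12 + 6*(2*(-6) - J) = -12 + 6*(-12 - J) = -12 + (-72 - 6*J) = -84 - 6*J)
1/(k(93, h) - 49302) = 1/((-84 - 6*36) - 49302) = 1/((-84 - 216) - 49302) = 1/(-300 - 49302) = 1/(-49602) = -1/49602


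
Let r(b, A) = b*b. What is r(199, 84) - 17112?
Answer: 22489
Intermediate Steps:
r(b, A) = b**2
r(199, 84) - 17112 = 199**2 - 17112 = 39601 - 17112 = 22489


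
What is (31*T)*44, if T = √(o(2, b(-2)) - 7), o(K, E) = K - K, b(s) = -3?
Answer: 1364*I*√7 ≈ 3608.8*I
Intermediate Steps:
o(K, E) = 0
T = I*√7 (T = √(0 - 7) = √(-7) = I*√7 ≈ 2.6458*I)
(31*T)*44 = (31*(I*√7))*44 = (31*I*√7)*44 = 1364*I*√7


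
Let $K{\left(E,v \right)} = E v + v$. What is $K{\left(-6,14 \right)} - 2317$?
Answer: $-2387$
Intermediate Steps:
$K{\left(E,v \right)} = v + E v$
$K{\left(-6,14 \right)} - 2317 = 14 \left(1 - 6\right) - 2317 = 14 \left(-5\right) - 2317 = -70 - 2317 = -2387$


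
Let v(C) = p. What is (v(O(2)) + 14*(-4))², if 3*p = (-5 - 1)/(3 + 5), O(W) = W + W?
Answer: 50625/16 ≈ 3164.1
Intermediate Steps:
O(W) = 2*W
p = -¼ (p = ((-5 - 1)/(3 + 5))/3 = (-6/8)/3 = (-6*⅛)/3 = (⅓)*(-¾) = -¼ ≈ -0.25000)
v(C) = -¼
(v(O(2)) + 14*(-4))² = (-¼ + 14*(-4))² = (-¼ - 56)² = (-225/4)² = 50625/16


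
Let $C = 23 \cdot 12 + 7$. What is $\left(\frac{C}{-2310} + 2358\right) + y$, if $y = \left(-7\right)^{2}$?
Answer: $\frac{5559887}{2310} \approx 2406.9$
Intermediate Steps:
$y = 49$
$C = 283$ ($C = 276 + 7 = 283$)
$\left(\frac{C}{-2310} + 2358\right) + y = \left(\frac{283}{-2310} + 2358\right) + 49 = \left(283 \left(- \frac{1}{2310}\right) + 2358\right) + 49 = \left(- \frac{283}{2310} + 2358\right) + 49 = \frac{5446697}{2310} + 49 = \frac{5559887}{2310}$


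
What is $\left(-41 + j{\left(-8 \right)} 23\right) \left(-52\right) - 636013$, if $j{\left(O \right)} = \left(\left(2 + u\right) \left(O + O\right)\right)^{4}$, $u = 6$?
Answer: $-321049439257$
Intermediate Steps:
$j{\left(O \right)} = 65536 O^{4}$ ($j{\left(O \right)} = \left(\left(2 + 6\right) \left(O + O\right)\right)^{4} = \left(8 \cdot 2 O\right)^{4} = \left(16 O\right)^{4} = 65536 O^{4}$)
$\left(-41 + j{\left(-8 \right)} 23\right) \left(-52\right) - 636013 = \left(-41 + 65536 \left(-8\right)^{4} \cdot 23\right) \left(-52\right) - 636013 = \left(-41 + 65536 \cdot 4096 \cdot 23\right) \left(-52\right) - 636013 = \left(-41 + 268435456 \cdot 23\right) \left(-52\right) - 636013 = \left(-41 + 6174015488\right) \left(-52\right) - 636013 = 6174015447 \left(-52\right) - 636013 = -321048803244 - 636013 = -321049439257$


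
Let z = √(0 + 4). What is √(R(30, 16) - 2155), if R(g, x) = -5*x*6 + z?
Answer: I*√2633 ≈ 51.313*I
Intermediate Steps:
z = 2 (z = √4 = 2)
R(g, x) = 2 - 30*x (R(g, x) = -5*x*6 + 2 = -30*x + 2 = 2 - 30*x)
√(R(30, 16) - 2155) = √((2 - 30*16) - 2155) = √((2 - 480) - 2155) = √(-478 - 2155) = √(-2633) = I*√2633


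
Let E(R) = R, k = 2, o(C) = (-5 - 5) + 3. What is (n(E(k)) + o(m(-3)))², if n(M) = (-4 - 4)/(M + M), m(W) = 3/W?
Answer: 81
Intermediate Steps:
o(C) = -7 (o(C) = -10 + 3 = -7)
n(M) = -4/M (n(M) = -8*1/(2*M) = -4/M)
(n(E(k)) + o(m(-3)))² = (-4/2 - 7)² = (-4*½ - 7)² = (-2 - 7)² = (-9)² = 81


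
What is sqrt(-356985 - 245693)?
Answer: I*sqrt(602678) ≈ 776.32*I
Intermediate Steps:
sqrt(-356985 - 245693) = sqrt(-602678) = I*sqrt(602678)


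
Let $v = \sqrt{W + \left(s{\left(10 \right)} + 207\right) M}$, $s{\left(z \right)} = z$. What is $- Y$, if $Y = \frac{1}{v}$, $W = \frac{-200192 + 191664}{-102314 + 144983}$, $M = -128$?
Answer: $\frac{3 i \sqrt{351184440497}}{296295668} \approx 0.0060002 i$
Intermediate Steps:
$W = - \frac{8528}{42669} \approx -0.19986$
$v = \frac{4 i \sqrt{351184440497}}{14223}$ ($v = \sqrt{- \frac{8528}{42669} + \left(10 + 207\right) \left(-128\right)} = \sqrt{- \frac{8528}{42669} + 217 \left(-128\right)} = \sqrt{- \frac{8528}{42669} - 27776} = \sqrt{- \frac{1185182672}{42669}} = \frac{4 i \sqrt{351184440497}}{14223} \approx 166.66 i$)
$Y = - \frac{3 i \sqrt{351184440497}}{296295668}$ ($Y = \frac{1}{\frac{4}{14223} i \sqrt{351184440497}} = - \frac{3 i \sqrt{351184440497}}{296295668} \approx - 0.0060002 i$)
$- Y = - \frac{\left(-3\right) i \sqrt{351184440497}}{296295668} = \frac{3 i \sqrt{351184440497}}{296295668}$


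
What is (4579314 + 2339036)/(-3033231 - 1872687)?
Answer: -3459175/2452959 ≈ -1.4102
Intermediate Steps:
(4579314 + 2339036)/(-3033231 - 1872687) = 6918350/(-4905918) = 6918350*(-1/4905918) = -3459175/2452959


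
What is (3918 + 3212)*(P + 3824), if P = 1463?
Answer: 37696310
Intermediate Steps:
(3918 + 3212)*(P + 3824) = (3918 + 3212)*(1463 + 3824) = 7130*5287 = 37696310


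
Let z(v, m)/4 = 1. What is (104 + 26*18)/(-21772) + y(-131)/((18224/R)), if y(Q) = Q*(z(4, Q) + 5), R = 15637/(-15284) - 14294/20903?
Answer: 2666963805423515/31690397787932864 ≈ 0.084157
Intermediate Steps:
z(v, m) = 4 (z(v, m) = 4*1 = 4)
R = -545329707/319481452 (R = 15637*(-1/15284) - 14294*1/20903 = -15637/15284 - 14294/20903 = -545329707/319481452 ≈ -1.7069)
y(Q) = 9*Q (y(Q) = Q*(4 + 5) = Q*9 = 9*Q)
(104 + 26*18)/(-21772) + y(-131)/((18224/R)) = (104 + 26*18)/(-21772) + (9*(-131))/((18224/(-545329707/319481452))) = (104 + 468)*(-1/21772) - 1179/(18224*(-319481452/545329707)) = 572*(-1/21772) - 1179/(-5822229981248/545329707) = -143/5443 - 1179*(-545329707/5822229981248) = -143/5443 + 642943724553/5822229981248 = 2666963805423515/31690397787932864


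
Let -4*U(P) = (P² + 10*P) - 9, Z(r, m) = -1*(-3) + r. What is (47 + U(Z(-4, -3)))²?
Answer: 10609/4 ≈ 2652.3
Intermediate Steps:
Z(r, m) = 3 + r
U(P) = 9/4 - 5*P/2 - P²/4 (U(P) = -((P² + 10*P) - 9)/4 = -(-9 + P² + 10*P)/4 = 9/4 - 5*P/2 - P²/4)
(47 + U(Z(-4, -3)))² = (47 + (9/4 - 5*(3 - 4)/2 - (3 - 4)²/4))² = (47 + (9/4 - 5/2*(-1) - ¼*(-1)²))² = (47 + (9/4 + 5/2 - ¼*1))² = (47 + (9/4 + 5/2 - ¼))² = (47 + 9/2)² = (103/2)² = 10609/4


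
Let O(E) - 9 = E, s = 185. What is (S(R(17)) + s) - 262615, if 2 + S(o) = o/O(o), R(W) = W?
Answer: -6823215/26 ≈ -2.6243e+5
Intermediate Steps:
O(E) = 9 + E
S(o) = -2 + o/(9 + o)
(S(R(17)) + s) - 262615 = ((-18 - 1*17)/(9 + 17) + 185) - 262615 = ((-18 - 17)/26 + 185) - 262615 = ((1/26)*(-35) + 185) - 262615 = (-35/26 + 185) - 262615 = 4775/26 - 262615 = -6823215/26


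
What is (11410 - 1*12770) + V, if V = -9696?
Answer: -11056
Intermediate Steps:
(11410 - 1*12770) + V = (11410 - 1*12770) - 9696 = (11410 - 12770) - 9696 = -1360 - 9696 = -11056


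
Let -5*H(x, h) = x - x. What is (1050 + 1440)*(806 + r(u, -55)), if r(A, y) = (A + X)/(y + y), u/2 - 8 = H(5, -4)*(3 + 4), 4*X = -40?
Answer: 22074846/11 ≈ 2.0068e+6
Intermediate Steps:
X = -10 (X = (¼)*(-40) = -10)
H(x, h) = 0 (H(x, h) = -(x - x)/5 = -⅕*0 = 0)
u = 16 (u = 16 + 2*(0*(3 + 4)) = 16 + 2*(0*7) = 16 + 2*0 = 16 + 0 = 16)
r(A, y) = (-10 + A)/(2*y) (r(A, y) = (A - 10)/(y + y) = (-10 + A)/((2*y)) = (-10 + A)*(1/(2*y)) = (-10 + A)/(2*y))
(1050 + 1440)*(806 + r(u, -55)) = (1050 + 1440)*(806 + (½)*(-10 + 16)/(-55)) = 2490*(806 + (½)*(-1/55)*6) = 2490*(806 - 3/55) = 2490*(44327/55) = 22074846/11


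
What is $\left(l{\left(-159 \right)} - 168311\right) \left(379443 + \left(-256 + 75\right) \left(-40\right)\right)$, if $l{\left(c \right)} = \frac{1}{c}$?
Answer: $- \frac{10348197770350}{159} \approx -6.5083 \cdot 10^{10}$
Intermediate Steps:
$\left(l{\left(-159 \right)} - 168311\right) \left(379443 + \left(-256 + 75\right) \left(-40\right)\right) = \left(\frac{1}{-159} - 168311\right) \left(379443 + \left(-256 + 75\right) \left(-40\right)\right) = \left(- \frac{1}{159} - 168311\right) \left(379443 - -7240\right) = - \frac{26761450 \left(379443 + 7240\right)}{159} = \left(- \frac{26761450}{159}\right) 386683 = - \frac{10348197770350}{159}$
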